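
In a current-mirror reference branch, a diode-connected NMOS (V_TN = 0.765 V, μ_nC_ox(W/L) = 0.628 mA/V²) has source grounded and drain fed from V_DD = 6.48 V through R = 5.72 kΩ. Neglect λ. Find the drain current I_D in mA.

With gate tied to drain, V_GS = V_DS ≥ V_GS − V_TN, so the device is in saturation.
KCL at the drain: ½ k_n (V_GS − V_TN)² = (V_DD − V_GS)/R.
Let x = V_GS − 0.765. Then 1.8 x² + x − 5.715 = 0, giving x = 1.53 V (positive root), so V_GS = 2.29 V.
I_D = (V_DD − V_GS)/R = (6.48 − 2.29) / 5.72 = 0.732 mA.

I_D = 0.732 mA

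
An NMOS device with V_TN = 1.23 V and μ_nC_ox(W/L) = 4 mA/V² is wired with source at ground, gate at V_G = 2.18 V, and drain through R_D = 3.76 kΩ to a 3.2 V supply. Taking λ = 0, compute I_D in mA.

V_GS = V_G = 2.18 V, so V_ov = 2.18 − 1.23 = 0.95 V.
Assume saturation: I_D = ½ k_n V_ov² = 0.5 × 4 × 0.95² = 1.81 mA, giving V_DS = V_DD − I_D R_D = 3.2 − 1.81 × 3.76 = -3.59 V.
But -3.59 V < V_ov = 0.95 V, so the device is actually in triode.
In triode I_D = k_n[V_ov V_DS − ½ V_DS²] and I_D = (V_DD − V_DS)/R_D. Equating: 7.52 V_DS² − 15.29 V_DS + 3.2 = 0, giving V_DS = 0.237 V (the root below V_ov).
I_D = (3.2 − 0.237) / 3.76 = 0.788 mA.

I_D = 0.788 mA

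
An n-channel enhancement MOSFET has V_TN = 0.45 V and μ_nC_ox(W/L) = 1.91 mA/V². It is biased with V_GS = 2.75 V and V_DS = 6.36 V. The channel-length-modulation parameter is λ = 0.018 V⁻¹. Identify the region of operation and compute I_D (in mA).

V_ov = V_GS − V_TN = 2.75 − 0.45 = 2.3 V.
Since V_DS = 6.36 V ≥ V_ov = 2.3 V, the device is in saturation.
I_D = ½ k_n V_ov² (1 + λ V_DS) = 0.5 × 1.91 × 2.3² × (1 + 0.018 × 6.36) = 5.63 mA.

Saturation; I_D = 5.63 mA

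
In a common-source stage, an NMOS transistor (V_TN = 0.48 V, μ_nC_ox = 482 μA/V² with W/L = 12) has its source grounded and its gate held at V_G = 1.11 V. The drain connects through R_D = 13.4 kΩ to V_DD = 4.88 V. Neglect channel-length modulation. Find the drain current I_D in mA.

V_GS = V_G = 1.11 V, so V_ov = 1.11 − 0.48 = 0.63 V.
k_n = μ_nC_ox · (W/L) = 5.784 mA/V².
Assume saturation: I_D = ½ k_n V_ov² = 0.5 × 5.784 × 0.63² = 1.15 mA, giving V_DS = V_DD − I_D R_D = 4.88 − 1.15 × 13.4 = -10.5 V.
But -10.5 V < V_ov = 0.63 V, so the device is actually in triode.
In triode I_D = k_n[V_ov V_DS − ½ V_DS²] and I_D = (V_DD − V_DS)/R_D. Equating: 38.8 V_DS² − 49.83 V_DS + 4.88 = 0, giving V_DS = 0.107 V (the root below V_ov).
I_D = (4.88 − 0.107) / 13.4 = 0.356 mA.

I_D = 0.356 mA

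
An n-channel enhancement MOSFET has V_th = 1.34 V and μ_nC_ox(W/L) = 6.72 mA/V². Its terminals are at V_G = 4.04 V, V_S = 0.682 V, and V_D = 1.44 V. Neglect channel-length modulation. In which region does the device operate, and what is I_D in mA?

Triode; I_D = 8.35 mA

V_GS = V_G − V_S = 4.04 − 0.682 = 3.36 V; V_DS = V_D − V_S = 1.44 − 0.682 = 0.758 V.
V_ov = V_GS − V_th = 3.36 − 1.34 = 2.02 V.
Since V_DS = 0.758 V < V_ov = 2.02 V, the device is in the triode region.
I_D = k_n [V_ov · V_DS − ½ V_DS²] = 6.72 × [2.02 × 0.758 − 0.5 × 0.758²] = 8.35 mA.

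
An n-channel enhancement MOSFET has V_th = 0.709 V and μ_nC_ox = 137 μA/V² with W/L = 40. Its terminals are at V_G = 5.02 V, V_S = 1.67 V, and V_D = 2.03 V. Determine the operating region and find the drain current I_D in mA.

Triode; I_D = 4.86 mA

V_GS = V_G − V_S = 5.02 − 1.67 = 3.35 V; V_DS = V_D − V_S = 2.03 − 1.67 = 0.36 V.
k_n = μ_nC_ox · (W/L) = 5.48 mA/V².
V_ov = V_GS − V_th = 3.35 − 0.709 = 2.64 V.
Since V_DS = 0.36 V < V_ov = 2.64 V, the device is in the triode region.
I_D = k_n [V_ov · V_DS − ½ V_DS²] = 5.48 × [2.64 × 0.36 − 0.5 × 0.36²] = 4.86 mA.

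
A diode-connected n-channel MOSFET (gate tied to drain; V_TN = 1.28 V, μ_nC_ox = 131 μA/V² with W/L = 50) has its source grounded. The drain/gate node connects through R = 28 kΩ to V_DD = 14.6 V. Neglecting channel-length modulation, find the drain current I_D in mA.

With gate tied to drain, V_GS = V_DS ≥ V_GS − V_TN, so the device is in saturation.
k_n = μ_nC_ox · (W/L) = 6.55 mA/V².
KCL at the drain: ½ k_n (V_GS − V_TN)² = (V_DD − V_GS)/R.
Let x = V_GS − 1.28. Then 91.7 x² + x − 13.32 = 0, giving x = 0.376 V (positive root), so V_GS = 1.66 V.
I_D = (V_DD − V_GS)/R = (14.6 − 1.66) / 28 = 0.462 mA.

I_D = 0.462 mA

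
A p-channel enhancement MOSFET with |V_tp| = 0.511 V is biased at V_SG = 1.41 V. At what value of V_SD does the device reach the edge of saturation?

V_SD,sat = 0.899 V

The boundary between triode and saturation is V_SD = V_SG − |V_tp| = V_ov.
V_ov = 1.41 − 0.511 = 0.899 V.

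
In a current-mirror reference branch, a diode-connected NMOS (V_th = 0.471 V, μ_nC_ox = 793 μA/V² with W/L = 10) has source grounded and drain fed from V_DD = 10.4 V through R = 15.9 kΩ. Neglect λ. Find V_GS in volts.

V_GS = 0.860 V

With gate tied to drain, V_GS = V_DS ≥ V_GS − V_th, so the device is in saturation.
k_n = μ_nC_ox · (W/L) = 7.93 mA/V².
KCL at the drain: ½ k_n (V_GS − V_th)² = (V_DD − V_GS)/R.
Let x = V_GS − 0.471. Then 63 x² + x − 9.929 = 0, giving x = 0.389 V (positive root), so V_GS = 0.86 V.
I_D = (V_DD − V_GS)/R = (10.4 − 0.86) / 15.9 = 0.6 mA.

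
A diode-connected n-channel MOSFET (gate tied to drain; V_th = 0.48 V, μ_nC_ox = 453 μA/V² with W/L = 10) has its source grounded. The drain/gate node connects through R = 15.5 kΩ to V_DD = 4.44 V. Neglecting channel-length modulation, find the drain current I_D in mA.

I_D = 0.235 mA

With gate tied to drain, V_GS = V_DS ≥ V_GS − V_th, so the device is in saturation.
k_n = μ_nC_ox · (W/L) = 4.53 mA/V².
KCL at the drain: ½ k_n (V_GS − V_th)² = (V_DD − V_GS)/R.
Let x = V_GS − 0.48. Then 35.1 x² + x − 3.96 = 0, giving x = 0.322 V (positive root), so V_GS = 0.802 V.
I_D = (V_DD − V_GS)/R = (4.44 − 0.802) / 15.5 = 0.235 mA.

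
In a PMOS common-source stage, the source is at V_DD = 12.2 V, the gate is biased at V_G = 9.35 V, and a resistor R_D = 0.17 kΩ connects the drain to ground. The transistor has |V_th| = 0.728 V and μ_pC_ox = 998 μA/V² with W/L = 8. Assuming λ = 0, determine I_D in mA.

V_SG = V_DD − V_G = 12.2 − 9.35 = 2.85 V, so V_ov = 2.85 − 0.728 = 2.12 V.
k_p = μ_pC_ox · (W/L) = 7.984 mA/V².
Assume saturation: I_D = ½ k_p V_ov² = 0.5 × 7.984 × 2.12² = 18 mA, giving V_SD = V_DD − I_D R_D = 12.2 − 18 × 0.17 = 9.14 V.
V_SD = 9.14 V ≥ V_ov = 2.12 V, confirming saturation.

I_D = 18.0 mA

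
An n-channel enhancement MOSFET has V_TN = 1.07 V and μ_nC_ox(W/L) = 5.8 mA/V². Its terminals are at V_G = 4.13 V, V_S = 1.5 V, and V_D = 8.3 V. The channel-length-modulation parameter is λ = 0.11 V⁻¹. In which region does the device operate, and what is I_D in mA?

Saturation; I_D = 12.3 mA

V_GS = V_G − V_S = 4.13 − 1.5 = 2.63 V; V_DS = V_D − V_S = 8.3 − 1.5 = 6.8 V.
V_ov = V_GS − V_TN = 2.63 − 1.07 = 1.56 V.
Since V_DS = 6.8 V ≥ V_ov = 1.56 V, the device is in saturation.
I_D = ½ k_n V_ov² (1 + λ V_DS) = 0.5 × 5.8 × 1.56² × (1 + 0.11 × 6.8) = 12.3 mA.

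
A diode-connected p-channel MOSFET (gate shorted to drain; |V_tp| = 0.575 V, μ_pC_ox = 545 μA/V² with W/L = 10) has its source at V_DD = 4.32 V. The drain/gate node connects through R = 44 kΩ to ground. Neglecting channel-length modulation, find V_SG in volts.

With gate tied to drain, V_SG = V_SD ≥ V_SG − |V_tp|, so the device is in saturation.
k_p = μ_pC_ox · (W/L) = 5.45 mA/V².
KCL at the drain: ½ k_p (V_SG − |V_tp|)² = (V_DD − V_SG)/R.
Let x = V_SG − 0.575. Then 120 x² + x − 3.745 = 0, giving x = 0.173 V (positive root), so V_SG = 0.748 V.
I_D = (V_DD − V_SG)/R = (4.32 − 0.748) / 44 = 0.0812 mA.

V_SG = 0.748 V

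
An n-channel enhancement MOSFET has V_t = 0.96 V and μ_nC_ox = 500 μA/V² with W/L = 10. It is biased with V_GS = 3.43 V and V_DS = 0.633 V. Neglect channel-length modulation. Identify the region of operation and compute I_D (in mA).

Triode; I_D = 6.82 mA

k_n = μ_nC_ox · (W/L) = 5 mA/V².
V_ov = V_GS − V_t = 3.43 − 0.96 = 2.47 V.
Since V_DS = 0.633 V < V_ov = 2.47 V, the device is in the triode region.
I_D = k_n [V_ov · V_DS − ½ V_DS²] = 5 × [2.47 × 0.633 − 0.5 × 0.633²] = 6.82 mA.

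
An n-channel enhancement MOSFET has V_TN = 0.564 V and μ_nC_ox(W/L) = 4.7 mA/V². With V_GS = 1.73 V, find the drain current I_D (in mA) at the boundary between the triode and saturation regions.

I_D = 3.19 mA

At the boundary V_DS = V_ov = V_GS − V_TN = 1.73 − 0.564 = 1.17 V.
I_D = ½ k_n V_ov² = 0.5 × 4.7 × 1.17² = 3.19 mA.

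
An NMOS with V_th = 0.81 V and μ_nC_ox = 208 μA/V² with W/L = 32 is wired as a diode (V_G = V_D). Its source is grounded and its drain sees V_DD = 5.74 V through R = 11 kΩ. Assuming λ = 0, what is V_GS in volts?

With gate tied to drain, V_GS = V_DS ≥ V_GS − V_th, so the device is in saturation.
k_n = μ_nC_ox · (W/L) = 6.656 mA/V².
KCL at the drain: ½ k_n (V_GS − V_th)² = (V_DD − V_GS)/R.
Let x = V_GS − 0.81. Then 36.6 x² + x − 4.93 = 0, giving x = 0.354 V (positive root), so V_GS = 1.16 V.
I_D = (V_DD − V_GS)/R = (5.74 − 1.16) / 11 = 0.416 mA.

V_GS = 1.16 V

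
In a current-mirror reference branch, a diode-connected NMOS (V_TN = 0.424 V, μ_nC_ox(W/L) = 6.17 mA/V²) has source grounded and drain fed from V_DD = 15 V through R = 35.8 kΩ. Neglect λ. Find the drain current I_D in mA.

I_D = 0.397 mA

With gate tied to drain, V_GS = V_DS ≥ V_GS − V_TN, so the device is in saturation.
KCL at the drain: ½ k_n (V_GS − V_TN)² = (V_DD − V_GS)/R.
Let x = V_GS − 0.424. Then 110 x² + x − 14.58 = 0, giving x = 0.359 V (positive root), so V_GS = 0.783 V.
I_D = (V_DD − V_GS)/R = (15 − 0.783) / 35.8 = 0.397 mA.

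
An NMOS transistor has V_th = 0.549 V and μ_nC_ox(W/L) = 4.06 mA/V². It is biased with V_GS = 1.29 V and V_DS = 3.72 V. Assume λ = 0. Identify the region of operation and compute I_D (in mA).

Saturation; I_D = 1.11 mA

V_ov = V_GS − V_th = 1.29 − 0.549 = 0.741 V.
Since V_DS = 3.72 V ≥ V_ov = 0.741 V, the device is in saturation.
I_D = ½ k_n V_ov² = 0.5 × 4.06 × 0.741² = 1.11 mA.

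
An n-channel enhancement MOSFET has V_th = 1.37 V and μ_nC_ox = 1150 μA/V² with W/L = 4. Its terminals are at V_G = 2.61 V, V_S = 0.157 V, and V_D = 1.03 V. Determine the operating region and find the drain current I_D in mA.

V_GS = V_G − V_S = 2.61 − 0.157 = 2.45 V; V_DS = V_D − V_S = 1.03 − 0.157 = 0.873 V.
k_n = μ_nC_ox · (W/L) = 4.6 mA/V².
V_ov = V_GS − V_th = 2.45 − 1.37 = 1.08 V.
Since V_DS = 0.873 V < V_ov = 1.08 V, the device is in the triode region.
I_D = k_n [V_ov · V_DS − ½ V_DS²] = 4.6 × [1.08 × 0.873 − 0.5 × 0.873²] = 2.6 mA.

Triode; I_D = 2.60 mA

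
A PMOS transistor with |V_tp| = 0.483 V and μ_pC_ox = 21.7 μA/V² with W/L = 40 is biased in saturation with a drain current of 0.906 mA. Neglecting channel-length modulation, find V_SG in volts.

V_SG = 1.93 V

k_p = μ_pC_ox · (W/L) = 0.868 mA/V².
In saturation I_D = ½ k_p (V_SG − |V_tp|)², so V_SG − |V_tp| = √(2 I_D / k_p) = √(2 × 0.906 / 0.868) = 1.44 V.
V_SG = 0.483 + 1.44 = 1.93 V.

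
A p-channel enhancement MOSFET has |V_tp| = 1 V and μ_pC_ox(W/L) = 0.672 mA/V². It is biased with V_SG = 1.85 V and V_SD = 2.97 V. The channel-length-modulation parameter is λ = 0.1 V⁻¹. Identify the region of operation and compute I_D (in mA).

V_ov = V_SG − |V_tp| = 1.85 − 1 = 0.85 V.
Since V_SD = 2.97 V ≥ V_ov = 0.85 V, the device is in saturation.
I_D = ½ k_p V_ov² (1 + λ V_SD) = 0.5 × 0.672 × 0.85² × (1 + 0.1 × 2.97) = 0.315 mA.

Saturation; I_D = 0.315 mA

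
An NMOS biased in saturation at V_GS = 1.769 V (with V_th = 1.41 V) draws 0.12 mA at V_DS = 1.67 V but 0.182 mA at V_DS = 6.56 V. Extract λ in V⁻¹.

With V_GS fixed, I_D ∝ (1 + λ V_DS) in saturation, so I_D2/I_D1 = (1 + λ V_DS2)/(1 + λ V_DS1).
0.182/0.12 = 1.517 = (1 + 6.56 λ)/(1 + 1.67 λ).
Solving: λ (I_D1 V_DS2 − I_D2 V_DS1) = I_D2 − I_D1, so λ = (0.182 − 0.12) / (0.12 × 6.56 − 0.182 × 1.67) = 0.062 / 0.483 = 0.128 V⁻¹.

λ = 0.128 V⁻¹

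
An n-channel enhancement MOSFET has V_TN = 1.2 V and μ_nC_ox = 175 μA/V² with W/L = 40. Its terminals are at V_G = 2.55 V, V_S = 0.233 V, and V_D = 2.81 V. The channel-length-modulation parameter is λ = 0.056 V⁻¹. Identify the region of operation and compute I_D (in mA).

Saturation; I_D = 5.00 mA

V_GS = V_G − V_S = 2.55 − 0.233 = 2.32 V; V_DS = V_D − V_S = 2.81 − 0.233 = 2.58 V.
k_n = μ_nC_ox · (W/L) = 7 mA/V².
V_ov = V_GS − V_TN = 2.32 − 1.2 = 1.12 V.
Since V_DS = 2.58 V ≥ V_ov = 1.12 V, the device is in saturation.
I_D = ½ k_n V_ov² (1 + λ V_DS) = 0.5 × 7 × 1.12² × (1 + 0.056 × 2.58) = 5 mA.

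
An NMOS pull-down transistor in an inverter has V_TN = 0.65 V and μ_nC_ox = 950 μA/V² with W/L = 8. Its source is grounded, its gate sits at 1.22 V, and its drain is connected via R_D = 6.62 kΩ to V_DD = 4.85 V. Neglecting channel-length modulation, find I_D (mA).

I_D = 0.703 mA

V_GS = V_G = 1.22 V, so V_ov = 1.22 − 0.65 = 0.57 V.
k_n = μ_nC_ox · (W/L) = 7.6 mA/V².
Assume saturation: I_D = ½ k_n V_ov² = 0.5 × 7.6 × 0.57² = 1.23 mA, giving V_DS = V_DD − I_D R_D = 4.85 − 1.23 × 6.62 = -3.32 V.
But -3.32 V < V_ov = 0.57 V, so the device is actually in triode.
In triode I_D = k_n[V_ov V_DS − ½ V_DS²] and I_D = (V_DD − V_DS)/R_D. Equating: 25.2 V_DS² − 29.68 V_DS + 4.85 = 0, giving V_DS = 0.196 V (the root below V_ov).
I_D = (4.85 − 0.196) / 6.62 = 0.703 mA.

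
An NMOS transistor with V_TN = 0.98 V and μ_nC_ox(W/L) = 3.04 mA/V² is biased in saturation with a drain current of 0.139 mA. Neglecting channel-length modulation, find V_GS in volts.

V_GS = 1.28 V

In saturation I_D = ½ k_n (V_GS − V_TN)², so V_GS − V_TN = √(2 I_D / k_n) = √(2 × 0.139 / 3.04) = 0.302 V.
V_GS = 0.98 + 0.302 = 1.28 V.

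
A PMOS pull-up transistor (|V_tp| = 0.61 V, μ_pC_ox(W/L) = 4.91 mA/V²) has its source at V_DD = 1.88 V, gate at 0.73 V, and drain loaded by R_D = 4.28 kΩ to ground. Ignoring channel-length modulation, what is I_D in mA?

V_SG = V_DD − V_G = 1.88 − 0.73 = 1.15 V, so V_ov = 1.15 − 0.61 = 0.54 V.
Assume saturation: I_D = ½ k_p V_ov² = 0.5 × 4.91 × 0.54² = 0.716 mA, giving V_SD = V_DD − I_D R_D = 1.88 − 0.716 × 4.28 = -1.18 V.
But -1.18 V < V_ov = 0.54 V, so the device is actually in triode.
In triode I_D = k_p[V_ov V_SD − ½ V_SD²] and I_D = (V_DD − V_SD)/R_D. Equating: 10.5 V_SD² − 12.35 V_SD + 1.88 = 0, giving V_SD = 0.18 V (the root below V_ov).
I_D = (1.88 − 0.18) / 4.28 = 0.397 mA.

I_D = 0.397 mA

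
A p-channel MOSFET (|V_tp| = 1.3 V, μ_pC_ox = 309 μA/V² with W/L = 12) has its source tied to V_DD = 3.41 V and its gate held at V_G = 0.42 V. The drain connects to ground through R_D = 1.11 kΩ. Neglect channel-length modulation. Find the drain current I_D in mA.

I_D = 2.63 mA

V_SG = V_DD − V_G = 3.41 − 0.42 = 2.99 V, so V_ov = 2.99 − 1.3 = 1.69 V.
k_p = μ_pC_ox · (W/L) = 3.708 mA/V².
Assume saturation: I_D = ½ k_p V_ov² = 0.5 × 3.708 × 1.69² = 5.3 mA, giving V_SD = V_DD − I_D R_D = 3.41 − 5.3 × 1.11 = -2.47 V.
But -2.47 V < V_ov = 1.69 V, so the device is actually in triode.
In triode I_D = k_p[V_ov V_SD − ½ V_SD²] and I_D = (V_DD − V_SD)/R_D. Equating: 2.06 V_SD² − 7.956 V_SD + 3.41 = 0, giving V_SD = 0.491 V (the root below V_ov).
I_D = (3.41 − 0.491) / 1.11 = 2.63 mA.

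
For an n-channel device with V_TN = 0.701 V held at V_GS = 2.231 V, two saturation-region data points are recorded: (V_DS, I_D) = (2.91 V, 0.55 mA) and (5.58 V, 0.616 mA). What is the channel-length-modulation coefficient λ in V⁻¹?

λ = 0.0517 V⁻¹

With V_GS fixed, I_D ∝ (1 + λ V_DS) in saturation, so I_D2/I_D1 = (1 + λ V_DS2)/(1 + λ V_DS1).
0.616/0.55 = 1.12 = (1 + 5.58 λ)/(1 + 2.91 λ).
Solving: λ (I_D1 V_DS2 − I_D2 V_DS1) = I_D2 − I_D1, so λ = (0.616 − 0.55) / (0.55 × 5.58 − 0.616 × 2.91) = 0.066 / 1.28 = 0.0517 V⁻¹.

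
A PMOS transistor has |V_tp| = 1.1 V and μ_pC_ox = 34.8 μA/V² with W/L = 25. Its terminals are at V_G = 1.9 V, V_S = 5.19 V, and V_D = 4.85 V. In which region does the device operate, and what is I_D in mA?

Triode; I_D = 0.598 mA

V_SG = V_S − V_G = 5.19 − 1.9 = 3.29 V; V_SD = V_S − V_D = 5.19 − 4.85 = 0.34 V.
k_p = μ_pC_ox · (W/L) = 0.87 mA/V².
V_ov = V_SG − |V_tp| = 3.29 − 1.1 = 2.19 V.
Since V_SD = 0.34 V < V_ov = 2.19 V, the device is in the triode region.
I_D = k_p [V_ov · V_SD − ½ V_SD²] = 0.87 × [2.19 × 0.34 − 0.5 × 0.34²] = 0.598 mA.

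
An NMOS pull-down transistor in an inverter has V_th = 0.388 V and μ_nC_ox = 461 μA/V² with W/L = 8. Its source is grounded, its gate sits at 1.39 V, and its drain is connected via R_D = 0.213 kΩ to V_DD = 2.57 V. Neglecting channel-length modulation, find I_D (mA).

V_GS = V_G = 1.39 V, so V_ov = 1.39 − 0.388 = 1 V.
k_n = μ_nC_ox · (W/L) = 3.688 mA/V².
Assume saturation: I_D = ½ k_n V_ov² = 0.5 × 3.688 × 1² = 1.85 mA, giving V_DS = V_DD − I_D R_D = 2.57 − 1.85 × 0.213 = 2.18 V.
V_DS = 2.18 V ≥ V_ov = 1 V, confirming saturation.

I_D = 1.85 mA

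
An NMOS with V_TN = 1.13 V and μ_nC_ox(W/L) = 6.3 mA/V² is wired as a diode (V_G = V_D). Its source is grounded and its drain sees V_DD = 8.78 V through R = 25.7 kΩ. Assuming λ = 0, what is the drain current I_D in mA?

I_D = 0.286 mA

With gate tied to drain, V_GS = V_DS ≥ V_GS − V_TN, so the device is in saturation.
KCL at the drain: ½ k_n (V_GS − V_TN)² = (V_DD − V_GS)/R.
Let x = V_GS − 1.13. Then 81 x² + x − 7.65 = 0, giving x = 0.301 V (positive root), so V_GS = 1.43 V.
I_D = (V_DD − V_GS)/R = (8.78 − 1.43) / 25.7 = 0.286 mA.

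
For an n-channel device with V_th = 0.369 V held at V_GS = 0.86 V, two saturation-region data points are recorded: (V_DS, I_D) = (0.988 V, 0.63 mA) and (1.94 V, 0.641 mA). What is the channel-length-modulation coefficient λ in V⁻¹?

λ = 0.0187 V⁻¹

With V_GS fixed, I_D ∝ (1 + λ V_DS) in saturation, so I_D2/I_D1 = (1 + λ V_DS2)/(1 + λ V_DS1).
0.641/0.63 = 1.017 = (1 + 1.94 λ)/(1 + 0.988 λ).
Solving: λ (I_D1 V_DS2 − I_D2 V_DS1) = I_D2 − I_D1, so λ = (0.641 − 0.63) / (0.63 × 1.94 − 0.641 × 0.988) = 0.011 / 0.589 = 0.0187 V⁻¹.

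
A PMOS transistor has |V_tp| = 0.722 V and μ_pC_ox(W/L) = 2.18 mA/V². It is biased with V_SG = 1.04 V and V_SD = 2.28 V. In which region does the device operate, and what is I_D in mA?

Saturation; I_D = 0.110 mA

V_ov = V_SG − |V_tp| = 1.04 − 0.722 = 0.318 V.
Since V_SD = 2.28 V ≥ V_ov = 0.318 V, the device is in saturation.
I_D = ½ k_p V_ov² = 0.5 × 2.18 × 0.318² = 0.11 mA.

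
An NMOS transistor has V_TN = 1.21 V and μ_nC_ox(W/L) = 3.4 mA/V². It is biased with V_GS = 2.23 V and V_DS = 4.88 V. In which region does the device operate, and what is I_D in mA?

Saturation; I_D = 1.77 mA

V_ov = V_GS − V_TN = 2.23 − 1.21 = 1.02 V.
Since V_DS = 4.88 V ≥ V_ov = 1.02 V, the device is in saturation.
I_D = ½ k_n V_ov² = 0.5 × 3.4 × 1.02² = 1.77 mA.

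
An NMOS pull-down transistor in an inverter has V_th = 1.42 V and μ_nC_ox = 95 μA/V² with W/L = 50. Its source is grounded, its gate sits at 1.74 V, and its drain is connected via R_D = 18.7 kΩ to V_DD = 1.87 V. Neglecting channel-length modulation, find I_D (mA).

I_D = 0.0962 mA

V_GS = V_G = 1.74 V, so V_ov = 1.74 − 1.42 = 0.32 V.
k_n = μ_nC_ox · (W/L) = 4.75 mA/V².
Assume saturation: I_D = ½ k_n V_ov² = 0.5 × 4.75 × 0.32² = 0.243 mA, giving V_DS = V_DD − I_D R_D = 1.87 − 0.243 × 18.7 = -2.68 V.
But -2.68 V < V_ov = 0.32 V, so the device is actually in triode.
In triode I_D = k_n[V_ov V_DS − ½ V_DS²] and I_D = (V_DD − V_DS)/R_D. Equating: 44.4 V_DS² − 29.42 V_DS + 1.87 = 0, giving V_DS = 0.0712 V (the root below V_ov).
I_D = (1.87 − 0.0712) / 18.7 = 0.0962 mA.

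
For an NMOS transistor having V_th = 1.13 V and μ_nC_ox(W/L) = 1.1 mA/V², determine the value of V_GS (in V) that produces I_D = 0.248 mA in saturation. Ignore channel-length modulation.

V_GS = 1.80 V

In saturation I_D = ½ k_n (V_GS − V_th)², so V_GS − V_th = √(2 I_D / k_n) = √(2 × 0.248 / 1.1) = 0.671 V.
V_GS = 1.13 + 0.671 = 1.8 V.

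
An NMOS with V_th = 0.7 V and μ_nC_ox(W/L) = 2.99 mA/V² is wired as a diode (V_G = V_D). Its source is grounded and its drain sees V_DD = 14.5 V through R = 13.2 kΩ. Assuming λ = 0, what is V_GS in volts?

V_GS = 1.51 V

With gate tied to drain, V_GS = V_DS ≥ V_GS − V_th, so the device is in saturation.
KCL at the drain: ½ k_n (V_GS − V_th)² = (V_DD − V_GS)/R.
Let x = V_GS − 0.7. Then 19.7 x² + x − 13.8 = 0, giving x = 0.811 V (positive root), so V_GS = 1.51 V.
I_D = (V_DD − V_GS)/R = (14.5 − 1.51) / 13.2 = 0.984 mA.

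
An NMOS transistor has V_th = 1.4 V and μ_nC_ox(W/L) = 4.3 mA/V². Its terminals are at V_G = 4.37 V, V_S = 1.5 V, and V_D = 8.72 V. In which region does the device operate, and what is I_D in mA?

Saturation; I_D = 4.65 mA

V_GS = V_G − V_S = 4.37 − 1.5 = 2.87 V; V_DS = V_D − V_S = 8.72 − 1.5 = 7.22 V.
V_ov = V_GS − V_th = 2.87 − 1.4 = 1.47 V.
Since V_DS = 7.22 V ≥ V_ov = 1.47 V, the device is in saturation.
I_D = ½ k_n V_ov² = 0.5 × 4.3 × 1.47² = 4.65 mA.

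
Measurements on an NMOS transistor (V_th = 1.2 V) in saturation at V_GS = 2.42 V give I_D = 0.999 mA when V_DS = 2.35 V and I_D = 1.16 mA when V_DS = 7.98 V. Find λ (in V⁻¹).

With V_GS fixed, I_D ∝ (1 + λ V_DS) in saturation, so I_D2/I_D1 = (1 + λ V_DS2)/(1 + λ V_DS1).
1.16/0.999 = 1.161 = (1 + 7.98 λ)/(1 + 2.35 λ).
Solving: λ (I_D1 V_DS2 − I_D2 V_DS1) = I_D2 − I_D1, so λ = (1.16 − 0.999) / (0.999 × 7.98 − 1.16 × 2.35) = 0.161 / 5.25 = 0.0307 V⁻¹.

λ = 0.0307 V⁻¹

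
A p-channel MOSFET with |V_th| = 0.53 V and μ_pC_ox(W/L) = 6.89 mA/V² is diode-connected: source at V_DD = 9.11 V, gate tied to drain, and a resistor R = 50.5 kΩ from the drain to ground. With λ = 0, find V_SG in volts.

V_SG = 0.749 V

With gate tied to drain, V_SG = V_SD ≥ V_SG − |V_th|, so the device is in saturation.
KCL at the drain: ½ k_p (V_SG − |V_th|)² = (V_DD − V_SG)/R.
Let x = V_SG − 0.53. Then 174 x² + x − 8.58 = 0, giving x = 0.219 V (positive root), so V_SG = 0.749 V.
I_D = (V_DD − V_SG)/R = (9.11 − 0.749) / 50.5 = 0.166 mA.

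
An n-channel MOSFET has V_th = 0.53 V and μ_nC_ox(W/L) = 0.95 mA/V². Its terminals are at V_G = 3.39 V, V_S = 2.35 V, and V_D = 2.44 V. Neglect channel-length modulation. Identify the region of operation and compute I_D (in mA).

Triode; I_D = 0.0398 mA

V_GS = V_G − V_S = 3.39 − 2.35 = 1.04 V; V_DS = V_D − V_S = 2.44 − 2.35 = 0.09 V.
V_ov = V_GS − V_th = 1.04 − 0.53 = 0.51 V.
Since V_DS = 0.09 V < V_ov = 0.51 V, the device is in the triode region.
I_D = k_n [V_ov · V_DS − ½ V_DS²] = 0.95 × [0.51 × 0.09 − 0.5 × 0.09²] = 0.0398 mA.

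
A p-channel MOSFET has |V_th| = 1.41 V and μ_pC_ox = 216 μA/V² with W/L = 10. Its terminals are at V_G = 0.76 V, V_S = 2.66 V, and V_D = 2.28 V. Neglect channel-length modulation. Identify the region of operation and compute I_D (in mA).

V_SG = V_S − V_G = 2.66 − 0.76 = 1.9 V; V_SD = V_S − V_D = 2.66 − 2.28 = 0.38 V.
k_p = μ_pC_ox · (W/L) = 2.16 mA/V².
V_ov = V_SG − |V_th| = 1.9 − 1.41 = 0.49 V.
Since V_SD = 0.38 V < V_ov = 0.49 V, the device is in the triode region.
I_D = k_p [V_ov · V_SD − ½ V_SD²] = 2.16 × [0.49 × 0.38 − 0.5 × 0.38²] = 0.246 mA.

Triode; I_D = 0.246 mA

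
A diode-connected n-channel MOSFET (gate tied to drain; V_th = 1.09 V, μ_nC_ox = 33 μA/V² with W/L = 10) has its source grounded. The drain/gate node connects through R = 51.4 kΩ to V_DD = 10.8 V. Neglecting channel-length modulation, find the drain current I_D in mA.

I_D = 0.169 mA

With gate tied to drain, V_GS = V_DS ≥ V_GS − V_th, so the device is in saturation.
k_n = μ_nC_ox · (W/L) = 0.33 mA/V².
KCL at the drain: ½ k_n (V_GS − V_th)² = (V_DD − V_GS)/R.
Let x = V_GS − 1.09. Then 8.48 x² + x − 9.71 = 0, giving x = 1.01 V (positive root), so V_GS = 2.1 V.
I_D = (V_DD − V_GS)/R = (10.8 − 2.1) / 51.4 = 0.169 mA.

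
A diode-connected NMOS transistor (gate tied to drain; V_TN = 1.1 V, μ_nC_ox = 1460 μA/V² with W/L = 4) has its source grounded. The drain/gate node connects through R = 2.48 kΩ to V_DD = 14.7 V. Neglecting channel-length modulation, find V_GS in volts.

With gate tied to drain, V_GS = V_DS ≥ V_GS − V_TN, so the device is in saturation.
k_n = μ_nC_ox · (W/L) = 5.84 mA/V².
KCL at the drain: ½ k_n (V_GS − V_TN)² = (V_DD − V_GS)/R.
Let x = V_GS − 1.1. Then 7.24 x² + x − 13.6 = 0, giving x = 1.3 V (positive root), so V_GS = 2.4 V.
I_D = (V_DD − V_GS)/R = (14.7 − 2.4) / 2.48 = 4.96 mA.

V_GS = 2.40 V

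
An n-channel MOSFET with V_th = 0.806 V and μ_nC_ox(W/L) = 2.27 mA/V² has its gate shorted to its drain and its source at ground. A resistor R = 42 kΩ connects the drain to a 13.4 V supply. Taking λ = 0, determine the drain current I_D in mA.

I_D = 0.288 mA

With gate tied to drain, V_GS = V_DS ≥ V_GS − V_th, so the device is in saturation.
KCL at the drain: ½ k_n (V_GS − V_th)² = (V_DD − V_GS)/R.
Let x = V_GS − 0.806. Then 47.7 x² + x − 12.59 = 0, giving x = 0.504 V (positive root), so V_GS = 1.31 V.
I_D = (V_DD − V_GS)/R = (13.4 − 1.31) / 42 = 0.288 mA.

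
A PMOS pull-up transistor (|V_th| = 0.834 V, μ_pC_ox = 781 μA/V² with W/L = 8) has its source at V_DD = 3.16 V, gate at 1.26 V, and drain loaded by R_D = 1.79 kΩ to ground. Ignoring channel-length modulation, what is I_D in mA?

I_D = 1.61 mA

V_SG = V_DD − V_G = 3.16 − 1.26 = 1.9 V, so V_ov = 1.9 − 0.834 = 1.07 V.
k_p = μ_pC_ox · (W/L) = 6.248 mA/V².
Assume saturation: I_D = ½ k_p V_ov² = 0.5 × 6.248 × 1.07² = 3.55 mA, giving V_SD = V_DD − I_D R_D = 3.16 − 3.55 × 1.79 = -3.19 V.
But -3.19 V < V_ov = 1.07 V, so the device is actually in triode.
In triode I_D = k_p[V_ov V_SD − ½ V_SD²] and I_D = (V_DD − V_SD)/R_D. Equating: 5.59 V_SD² − 12.92 V_SD + 3.16 = 0, giving V_SD = 0.278 V (the root below V_ov).
I_D = (3.16 − 0.278) / 1.79 = 1.61 mA.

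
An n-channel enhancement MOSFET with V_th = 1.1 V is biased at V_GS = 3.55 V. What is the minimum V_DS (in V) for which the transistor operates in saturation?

The boundary between triode and saturation is V_DS = V_GS − V_th = V_ov.
V_ov = 3.55 − 1.1 = 2.45 V.

V_DS,sat = 2.45 V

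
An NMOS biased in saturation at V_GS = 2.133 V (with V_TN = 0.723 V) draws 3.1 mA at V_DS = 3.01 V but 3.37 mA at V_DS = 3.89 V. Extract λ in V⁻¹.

With V_GS fixed, I_D ∝ (1 + λ V_DS) in saturation, so I_D2/I_D1 = (1 + λ V_DS2)/(1 + λ V_DS1).
3.37/3.1 = 1.087 = (1 + 3.89 λ)/(1 + 3.01 λ).
Solving: λ (I_D1 V_DS2 − I_D2 V_DS1) = I_D2 − I_D1, so λ = (3.37 − 3.1) / (3.1 × 3.89 − 3.37 × 3.01) = 0.27 / 1.92 = 0.141 V⁻¹.

λ = 0.141 V⁻¹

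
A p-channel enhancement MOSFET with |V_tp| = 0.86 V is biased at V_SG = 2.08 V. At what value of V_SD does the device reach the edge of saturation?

V_SD,sat = 1.22 V

The boundary between triode and saturation is V_SD = V_SG − |V_tp| = V_ov.
V_ov = 2.08 − 0.86 = 1.22 V.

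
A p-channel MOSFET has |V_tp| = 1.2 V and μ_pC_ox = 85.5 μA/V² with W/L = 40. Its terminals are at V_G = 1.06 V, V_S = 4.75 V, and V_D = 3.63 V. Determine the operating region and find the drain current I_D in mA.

V_SG = V_S − V_G = 4.75 − 1.06 = 3.69 V; V_SD = V_S − V_D = 4.75 − 3.63 = 1.12 V.
k_p = μ_pC_ox · (W/L) = 3.42 mA/V².
V_ov = V_SG − |V_tp| = 3.69 − 1.2 = 2.49 V.
Since V_SD = 1.12 V < V_ov = 2.49 V, the device is in the triode region.
I_D = k_p [V_ov · V_SD − ½ V_SD²] = 3.42 × [2.49 × 1.12 − 0.5 × 1.12²] = 7.39 mA.

Triode; I_D = 7.39 mA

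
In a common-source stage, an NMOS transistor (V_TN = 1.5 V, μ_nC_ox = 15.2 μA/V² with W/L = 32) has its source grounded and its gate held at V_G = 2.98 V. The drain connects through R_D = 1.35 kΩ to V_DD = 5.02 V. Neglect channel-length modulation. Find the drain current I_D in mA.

I_D = 0.533 mA

V_GS = V_G = 2.98 V, so V_ov = 2.98 − 1.5 = 1.48 V.
k_n = μ_nC_ox · (W/L) = 0.4864 mA/V².
Assume saturation: I_D = ½ k_n V_ov² = 0.5 × 0.4864 × 1.48² = 0.533 mA, giving V_DS = V_DD − I_D R_D = 5.02 − 0.533 × 1.35 = 4.3 V.
V_DS = 4.3 V ≥ V_ov = 1.48 V, confirming saturation.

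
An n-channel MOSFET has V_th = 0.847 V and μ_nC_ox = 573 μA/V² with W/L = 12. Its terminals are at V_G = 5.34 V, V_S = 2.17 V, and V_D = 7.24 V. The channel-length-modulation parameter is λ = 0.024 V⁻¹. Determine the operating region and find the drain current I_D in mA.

Saturation; I_D = 20.8 mA

V_GS = V_G − V_S = 5.34 − 2.17 = 3.17 V; V_DS = V_D − V_S = 7.24 − 2.17 = 5.07 V.
k_n = μ_nC_ox · (W/L) = 6.876 mA/V².
V_ov = V_GS − V_th = 3.17 − 0.847 = 2.32 V.
Since V_DS = 5.07 V ≥ V_ov = 2.32 V, the device is in saturation.
I_D = ½ k_n V_ov² (1 + λ V_DS) = 0.5 × 6.876 × 2.32² × (1 + 0.024 × 5.07) = 20.8 mA.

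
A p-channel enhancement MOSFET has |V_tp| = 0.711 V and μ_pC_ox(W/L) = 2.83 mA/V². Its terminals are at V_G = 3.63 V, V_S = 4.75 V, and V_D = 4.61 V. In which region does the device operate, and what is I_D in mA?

V_SG = V_S − V_G = 4.75 − 3.63 = 1.12 V; V_SD = V_S − V_D = 4.75 − 4.61 = 0.14 V.
V_ov = V_SG − |V_tp| = 1.12 − 0.711 = 0.409 V.
Since V_SD = 0.14 V < V_ov = 0.409 V, the device is in the triode region.
I_D = k_p [V_ov · V_SD − ½ V_SD²] = 2.83 × [0.409 × 0.14 − 0.5 × 0.14²] = 0.134 mA.

Triode; I_D = 0.134 mA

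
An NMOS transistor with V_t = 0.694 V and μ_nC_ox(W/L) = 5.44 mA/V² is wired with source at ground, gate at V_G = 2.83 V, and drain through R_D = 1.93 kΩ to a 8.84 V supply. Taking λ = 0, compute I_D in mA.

I_D = 4.36 mA

V_GS = V_G = 2.83 V, so V_ov = 2.83 − 0.694 = 2.14 V.
Assume saturation: I_D = ½ k_n V_ov² = 0.5 × 5.44 × 2.14² = 12.4 mA, giving V_DS = V_DD − I_D R_D = 8.84 − 12.4 × 1.93 = -15.1 V.
But -15.1 V < V_ov = 2.14 V, so the device is actually in triode.
In triode I_D = k_n[V_ov V_DS − ½ V_DS²] and I_D = (V_DD − V_DS)/R_D. Equating: 5.25 V_DS² − 23.43 V_DS + 8.84 = 0, giving V_DS = 0.416 V (the root below V_ov).
I_D = (8.84 − 0.416) / 1.93 = 4.36 mA.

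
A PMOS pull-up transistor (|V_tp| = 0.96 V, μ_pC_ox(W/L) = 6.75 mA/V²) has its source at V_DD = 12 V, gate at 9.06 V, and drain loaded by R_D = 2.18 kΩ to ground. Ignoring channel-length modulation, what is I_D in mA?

V_SG = V_DD − V_G = 12 − 9.06 = 2.94 V, so V_ov = 2.94 − 0.96 = 1.98 V.
Assume saturation: I_D = ½ k_p V_ov² = 0.5 × 6.75 × 1.98² = 13.2 mA, giving V_SD = V_DD − I_D R_D = 12 − 13.2 × 2.18 = -16.8 V.
But -16.8 V < V_ov = 1.98 V, so the device is actually in triode.
In triode I_D = k_p[V_ov V_SD − ½ V_SD²] and I_D = (V_DD − V_SD)/R_D. Equating: 7.36 V_SD² − 30.14 V_SD + 12 = 0, giving V_SD = 0.447 V (the root below V_ov).
I_D = (12 − 0.447) / 2.18 = 5.3 mA.

I_D = 5.30 mA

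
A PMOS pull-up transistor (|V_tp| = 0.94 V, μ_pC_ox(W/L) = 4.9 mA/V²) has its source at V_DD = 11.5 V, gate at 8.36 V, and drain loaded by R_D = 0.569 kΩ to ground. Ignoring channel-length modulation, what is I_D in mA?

V_SG = V_DD − V_G = 11.5 − 8.36 = 3.14 V, so V_ov = 3.14 − 0.94 = 2.2 V.
Assume saturation: I_D = ½ k_p V_ov² = 0.5 × 4.9 × 2.2² = 11.9 mA, giving V_SD = V_DD − I_D R_D = 11.5 − 11.9 × 0.569 = 4.75 V.
V_SD = 4.75 V ≥ V_ov = 2.2 V, confirming saturation.

I_D = 11.9 mA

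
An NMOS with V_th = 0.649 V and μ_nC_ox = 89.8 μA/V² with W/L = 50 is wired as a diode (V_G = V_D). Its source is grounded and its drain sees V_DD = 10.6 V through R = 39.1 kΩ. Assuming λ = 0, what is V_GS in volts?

With gate tied to drain, V_GS = V_DS ≥ V_GS − V_th, so the device is in saturation.
k_n = μ_nC_ox · (W/L) = 4.49 mA/V².
KCL at the drain: ½ k_n (V_GS − V_th)² = (V_DD − V_GS)/R.
Let x = V_GS − 0.649. Then 87.8 x² + x − 9.951 = 0, giving x = 0.331 V (positive root), so V_GS = 0.98 V.
I_D = (V_DD − V_GS)/R = (10.6 − 0.98) / 39.1 = 0.246 mA.

V_GS = 0.980 V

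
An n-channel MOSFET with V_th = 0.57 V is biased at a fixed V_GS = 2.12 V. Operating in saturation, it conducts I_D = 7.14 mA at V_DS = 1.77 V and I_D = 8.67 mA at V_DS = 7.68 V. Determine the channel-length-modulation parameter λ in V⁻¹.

With V_GS fixed, I_D ∝ (1 + λ V_DS) in saturation, so I_D2/I_D1 = (1 + λ V_DS2)/(1 + λ V_DS1).
8.67/7.14 = 1.214 = (1 + 7.68 λ)/(1 + 1.77 λ).
Solving: λ (I_D1 V_DS2 − I_D2 V_DS1) = I_D2 − I_D1, so λ = (8.67 − 7.14) / (7.14 × 7.68 − 8.67 × 1.77) = 1.53 / 39.5 = 0.0387 V⁻¹.

λ = 0.0387 V⁻¹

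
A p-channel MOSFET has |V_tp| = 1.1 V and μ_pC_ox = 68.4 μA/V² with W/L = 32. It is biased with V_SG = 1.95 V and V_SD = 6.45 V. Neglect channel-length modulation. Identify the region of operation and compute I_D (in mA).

k_p = μ_pC_ox · (W/L) = 2.189 mA/V².
V_ov = V_SG − |V_tp| = 1.95 − 1.1 = 0.85 V.
Since V_SD = 6.45 V ≥ V_ov = 0.85 V, the device is in saturation.
I_D = ½ k_p V_ov² = 0.5 × 2.189 × 0.85² = 0.791 mA.

Saturation; I_D = 0.791 mA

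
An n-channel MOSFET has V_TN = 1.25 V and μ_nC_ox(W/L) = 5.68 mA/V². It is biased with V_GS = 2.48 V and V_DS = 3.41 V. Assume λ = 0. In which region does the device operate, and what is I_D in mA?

Saturation; I_D = 4.30 mA

V_ov = V_GS − V_TN = 2.48 − 1.25 = 1.23 V.
Since V_DS = 3.41 V ≥ V_ov = 1.23 V, the device is in saturation.
I_D = ½ k_n V_ov² = 0.5 × 5.68 × 1.23² = 4.3 mA.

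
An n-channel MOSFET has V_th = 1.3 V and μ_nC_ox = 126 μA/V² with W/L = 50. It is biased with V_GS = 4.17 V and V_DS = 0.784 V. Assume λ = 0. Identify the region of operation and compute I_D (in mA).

Triode; I_D = 12.2 mA

k_n = μ_nC_ox · (W/L) = 6.3 mA/V².
V_ov = V_GS − V_th = 4.17 − 1.3 = 2.87 V.
Since V_DS = 0.784 V < V_ov = 2.87 V, the device is in the triode region.
I_D = k_n [V_ov · V_DS − ½ V_DS²] = 6.3 × [2.87 × 0.784 − 0.5 × 0.784²] = 12.2 mA.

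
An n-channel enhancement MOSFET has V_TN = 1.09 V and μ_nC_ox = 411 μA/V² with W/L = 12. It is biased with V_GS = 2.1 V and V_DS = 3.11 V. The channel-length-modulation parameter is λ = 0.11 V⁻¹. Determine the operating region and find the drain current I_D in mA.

k_n = μ_nC_ox · (W/L) = 4.932 mA/V².
V_ov = V_GS − V_TN = 2.1 − 1.09 = 1.01 V.
Since V_DS = 3.11 V ≥ V_ov = 1.01 V, the device is in saturation.
I_D = ½ k_n V_ov² (1 + λ V_DS) = 0.5 × 4.932 × 1.01² × (1 + 0.11 × 3.11) = 3.38 mA.

Saturation; I_D = 3.38 mA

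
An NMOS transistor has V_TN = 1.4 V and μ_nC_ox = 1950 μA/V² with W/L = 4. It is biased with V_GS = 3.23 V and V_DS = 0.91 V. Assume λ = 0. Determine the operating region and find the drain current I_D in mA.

k_n = μ_nC_ox · (W/L) = 7.8 mA/V².
V_ov = V_GS − V_TN = 3.23 − 1.4 = 1.83 V.
Since V_DS = 0.91 V < V_ov = 1.83 V, the device is in the triode region.
I_D = k_n [V_ov · V_DS − ½ V_DS²] = 7.8 × [1.83 × 0.91 − 0.5 × 0.91²] = 9.76 mA.

Triode; I_D = 9.76 mA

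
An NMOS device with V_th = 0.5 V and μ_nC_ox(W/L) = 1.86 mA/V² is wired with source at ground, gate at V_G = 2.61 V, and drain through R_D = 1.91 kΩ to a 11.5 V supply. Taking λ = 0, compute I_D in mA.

I_D = 4.14 mA

V_GS = V_G = 2.61 V, so V_ov = 2.61 − 0.5 = 2.11 V.
Assume saturation: I_D = ½ k_n V_ov² = 0.5 × 1.86 × 2.11² = 4.14 mA, giving V_DS = V_DD − I_D R_D = 11.5 − 4.14 × 1.91 = 3.59 V.
V_DS = 3.59 V ≥ V_ov = 2.11 V, confirming saturation.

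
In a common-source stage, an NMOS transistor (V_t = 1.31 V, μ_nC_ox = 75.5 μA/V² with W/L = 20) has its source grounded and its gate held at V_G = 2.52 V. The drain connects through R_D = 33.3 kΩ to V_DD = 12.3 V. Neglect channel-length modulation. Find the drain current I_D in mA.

V_GS = V_G = 2.52 V, so V_ov = 2.52 − 1.31 = 1.21 V.
k_n = μ_nC_ox · (W/L) = 1.51 mA/V².
Assume saturation: I_D = ½ k_n V_ov² = 0.5 × 1.51 × 1.21² = 1.11 mA, giving V_DS = V_DD − I_D R_D = 12.3 − 1.11 × 33.3 = -24.5 V.
But -24.5 V < V_ov = 1.21 V, so the device is actually in triode.
In triode I_D = k_n[V_ov V_DS − ½ V_DS²] and I_D = (V_DD − V_DS)/R_D. Equating: 25.1 V_DS² − 61.84 V_DS + 12.3 = 0, giving V_DS = 0.218 V (the root below V_ov).
I_D = (12.3 − 0.218) / 33.3 = 0.363 mA.

I_D = 0.363 mA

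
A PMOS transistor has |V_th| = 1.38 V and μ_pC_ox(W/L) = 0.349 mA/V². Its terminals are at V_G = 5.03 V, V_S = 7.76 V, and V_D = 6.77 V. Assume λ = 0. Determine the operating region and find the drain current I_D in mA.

Triode; I_D = 0.295 mA

V_SG = V_S − V_G = 7.76 − 5.03 = 2.73 V; V_SD = V_S − V_D = 7.76 − 6.77 = 0.99 V.
V_ov = V_SG − |V_th| = 2.73 − 1.38 = 1.35 V.
Since V_SD = 0.99 V < V_ov = 1.35 V, the device is in the triode region.
I_D = k_p [V_ov · V_SD − ½ V_SD²] = 0.349 × [1.35 × 0.99 − 0.5 × 0.99²] = 0.295 mA.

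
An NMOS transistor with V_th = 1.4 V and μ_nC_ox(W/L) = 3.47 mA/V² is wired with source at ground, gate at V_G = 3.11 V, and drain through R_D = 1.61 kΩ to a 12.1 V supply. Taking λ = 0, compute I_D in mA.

V_GS = V_G = 3.11 V, so V_ov = 3.11 − 1.4 = 1.71 V.
Assume saturation: I_D = ½ k_n V_ov² = 0.5 × 3.47 × 1.71² = 5.07 mA, giving V_DS = V_DD − I_D R_D = 12.1 − 5.07 × 1.61 = 3.93 V.
V_DS = 3.93 V ≥ V_ov = 1.71 V, confirming saturation.

I_D = 5.07 mA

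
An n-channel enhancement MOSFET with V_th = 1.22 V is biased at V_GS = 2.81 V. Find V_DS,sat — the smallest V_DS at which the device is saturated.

The boundary between triode and saturation is V_DS = V_GS − V_th = V_ov.
V_ov = 2.81 − 1.22 = 1.59 V.

V_DS,sat = 1.59 V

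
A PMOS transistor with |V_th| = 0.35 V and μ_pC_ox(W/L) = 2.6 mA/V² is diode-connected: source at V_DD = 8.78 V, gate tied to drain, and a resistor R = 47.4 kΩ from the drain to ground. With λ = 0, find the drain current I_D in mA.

I_D = 0.170 mA

With gate tied to drain, V_SG = V_SD ≥ V_SG − |V_th|, so the device is in saturation.
KCL at the drain: ½ k_p (V_SG − |V_th|)² = (V_DD − V_SG)/R.
Let x = V_SG − 0.35. Then 61.6 x² + x − 8.43 = 0, giving x = 0.362 V (positive root), so V_SG = 0.712 V.
I_D = (V_DD − V_SG)/R = (8.78 − 0.712) / 47.4 = 0.17 mA.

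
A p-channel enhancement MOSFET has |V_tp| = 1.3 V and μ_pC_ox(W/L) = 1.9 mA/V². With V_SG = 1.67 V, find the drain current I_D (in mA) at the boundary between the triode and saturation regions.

I_D = 0.130 mA

At the boundary V_SD = V_ov = V_SG − |V_tp| = 1.67 − 1.3 = 0.37 V.
I_D = ½ k_p V_ov² = 0.5 × 1.9 × 0.37² = 0.13 mA.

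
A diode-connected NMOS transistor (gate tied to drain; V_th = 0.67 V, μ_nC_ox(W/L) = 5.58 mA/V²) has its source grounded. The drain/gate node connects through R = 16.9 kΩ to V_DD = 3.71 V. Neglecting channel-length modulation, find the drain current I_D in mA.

With gate tied to drain, V_GS = V_DS ≥ V_GS − V_th, so the device is in saturation.
KCL at the drain: ½ k_n (V_GS − V_th)² = (V_DD − V_GS)/R.
Let x = V_GS − 0.67. Then 47.2 x² + x − 3.04 = 0, giving x = 0.244 V (positive root), so V_GS = 0.914 V.
I_D = (V_DD − V_GS)/R = (3.71 − 0.914) / 16.9 = 0.165 mA.

I_D = 0.165 mA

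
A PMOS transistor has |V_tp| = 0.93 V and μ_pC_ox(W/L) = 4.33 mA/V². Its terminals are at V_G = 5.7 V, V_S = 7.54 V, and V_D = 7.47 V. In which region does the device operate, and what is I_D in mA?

V_SG = V_S − V_G = 7.54 − 5.7 = 1.84 V; V_SD = V_S − V_D = 7.54 − 7.47 = 0.07 V.
V_ov = V_SG − |V_tp| = 1.84 − 0.93 = 0.91 V.
Since V_SD = 0.07 V < V_ov = 0.91 V, the device is in the triode region.
I_D = k_p [V_ov · V_SD − ½ V_SD²] = 4.33 × [0.91 × 0.07 − 0.5 × 0.07²] = 0.265 mA.

Triode; I_D = 0.265 mA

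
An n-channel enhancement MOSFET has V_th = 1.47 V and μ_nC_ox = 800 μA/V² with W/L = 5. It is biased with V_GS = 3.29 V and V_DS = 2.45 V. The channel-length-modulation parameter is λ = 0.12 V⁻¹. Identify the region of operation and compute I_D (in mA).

k_n = μ_nC_ox · (W/L) = 4 mA/V².
V_ov = V_GS − V_th = 3.29 − 1.47 = 1.82 V.
Since V_DS = 2.45 V ≥ V_ov = 1.82 V, the device is in saturation.
I_D = ½ k_n V_ov² (1 + λ V_DS) = 0.5 × 4 × 1.82² × (1 + 0.12 × 2.45) = 8.57 mA.

Saturation; I_D = 8.57 mA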